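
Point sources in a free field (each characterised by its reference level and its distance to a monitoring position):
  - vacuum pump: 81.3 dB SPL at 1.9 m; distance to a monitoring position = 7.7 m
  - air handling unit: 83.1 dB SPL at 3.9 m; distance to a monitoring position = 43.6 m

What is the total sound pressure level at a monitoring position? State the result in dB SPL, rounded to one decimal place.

69.9 dB SPL

First find each source's level at the receiver (point-source: −20·log₁₀(r/r_ref)), then combine on an intensity basis.
vacuum pump: 81.3 − 20·log₁₀(7.7/1.9) = 81.3 − 12.15 = 69.15 dB SPL.
air handling unit: 83.1 − 20·log₁₀(43.6/3.9) = 83.1 − 20.97 = 62.13 dB SPL.
Σ 10^(L/10) = 9.847e+06 → L_total = 10·log₁₀(9.847e+06) = 69.93 dB SPL.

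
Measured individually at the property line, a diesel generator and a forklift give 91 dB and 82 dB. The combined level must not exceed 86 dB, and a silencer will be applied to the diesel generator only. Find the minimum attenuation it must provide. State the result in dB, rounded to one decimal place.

7.2 dB

Everything except the diesel generator sums to 10^(82/10) = 1.585e+08 in linear terms, 82.00 dB.
To meet 86 dB overall, the treated diesel generator may contribute at most 10^(86/10) − 1.585e+08 = 2.396e+08, i.e. 83.80 dB.
Required insertion loss = 91 − 83.80 = 7.20 dB.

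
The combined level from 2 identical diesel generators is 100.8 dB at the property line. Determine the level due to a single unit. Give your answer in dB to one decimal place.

97.8 dB

Dividing the total intensity by 2 lowers the level by 10·log₁₀ 2 = 3.010 dB: L₁ = 100.8 − 3.010.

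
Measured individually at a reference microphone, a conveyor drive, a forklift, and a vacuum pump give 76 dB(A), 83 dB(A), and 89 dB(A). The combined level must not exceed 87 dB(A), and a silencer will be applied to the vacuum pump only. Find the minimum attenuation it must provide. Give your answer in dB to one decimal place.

Everything except the vacuum pump sums to 10^(76/10) + 10^(83/10) = 2.393e+08 in linear terms, 83.79 dB(A).
The limit corresponds to 10^(87/10) = 5.012e+08; subtracting the fixed part leaves 2.619e+08 for the vacuum pump, i.e. 84.18 dB(A).
So the vacuum pump must be reduced from 89 to 84.18 dB(A): IL = 4.82 dB.

4.8 dB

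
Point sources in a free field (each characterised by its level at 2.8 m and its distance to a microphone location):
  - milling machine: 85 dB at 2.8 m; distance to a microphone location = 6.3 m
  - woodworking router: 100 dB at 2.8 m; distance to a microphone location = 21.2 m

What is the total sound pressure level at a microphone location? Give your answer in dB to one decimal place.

83.7 dB

First find each source's level at the receiver (point-source: −20·log₁₀(r/r_ref)), then combine on an intensity basis.
milling machine: 85 − 20·log₁₀(6.3/2.8) = 85 − 7.04 = 77.96 dB.
woodworking router: 100 − 20·log₁₀(21.2/2.8) = 100 − 17.58 = 82.42 dB.
Σ 10^(L/10) = 2.369e+08 → L_total = 10·log₁₀(2.369e+08) = 83.75 dB.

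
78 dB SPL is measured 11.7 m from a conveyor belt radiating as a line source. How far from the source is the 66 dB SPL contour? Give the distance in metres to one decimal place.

Line-source spreading drops the level by 10·log₁₀(r₂/r₁); inverting, r₂/r₁ = 10^(ΔL/10).
r₂ = 11.7·10^((78−66)/10) = 11.7·10^(12.0/10) = 185.43 m.

185.4 m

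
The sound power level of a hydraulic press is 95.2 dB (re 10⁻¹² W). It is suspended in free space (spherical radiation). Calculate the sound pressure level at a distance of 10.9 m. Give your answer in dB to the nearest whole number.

63 dB

Free-field spherical radiation: L_p = L_w − 10·log₁₀(4π·r²), r = 10.9 m.
4π·r² = 1493 m², 10·log₁₀ of that is 31.741 dB.
L_p = 95.2 − 31.741 = 63.46 dB.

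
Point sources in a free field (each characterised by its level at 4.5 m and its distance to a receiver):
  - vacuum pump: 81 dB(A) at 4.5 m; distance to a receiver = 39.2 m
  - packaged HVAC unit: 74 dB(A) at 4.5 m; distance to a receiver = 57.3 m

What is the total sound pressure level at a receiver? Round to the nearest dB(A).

63 dB(A)

Propagate each source to the receiver with L = L_ref − 20·log₁₀(r/r_ref), then add intensities.
vacuum pump: 81 − 20·log₁₀(39.2/4.5) = 81 − 18.80 = 62.20 dB(A).
packaged HVAC unit: 74 − 20·log₁₀(57.3/4.5) = 74 − 22.10 = 51.90 dB(A).
Σ 10^(L/10) = 1.814e+06 → L_total = 10·log₁₀(1.814e+06) = 62.59 dB(A).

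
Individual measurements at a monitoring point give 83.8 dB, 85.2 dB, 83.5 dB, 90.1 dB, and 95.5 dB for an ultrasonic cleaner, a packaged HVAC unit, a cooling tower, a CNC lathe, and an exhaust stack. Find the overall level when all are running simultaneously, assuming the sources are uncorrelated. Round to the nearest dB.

For uncorrelated sources the intensities add, so convert each level to linear form, sum, and take 10·log₁₀ of the total.
Σ 10^(L/10) = 10^(83.8/10) + 10^(85.2/10) + 10^(83.5/10) + 10^(90.1/10) + 10^(95.5/10) = 5.366e+09.
L_total = 10·log₁₀(5.366e+09) = 97.30 dB.

97 dB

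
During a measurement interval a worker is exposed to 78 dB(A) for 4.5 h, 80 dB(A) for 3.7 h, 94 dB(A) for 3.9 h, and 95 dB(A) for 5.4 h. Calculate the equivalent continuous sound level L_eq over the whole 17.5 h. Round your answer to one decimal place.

L_eq = 10·log₁₀[(1/T)·Σ tᵢ·10^(Lᵢ/10)] with T = 17.5 h.
Σ tᵢ·10^(Lᵢ/10) = 4.5·10^(78/10) + 3.7·10^(80/10) + 3.9·10^(94/10) + 5.4·10^(95/10) = 2.753e+10.
L_eq = 10·log₁₀(2.753e+10/17.5) = 91.97 dB(A).

92.0 dB(A)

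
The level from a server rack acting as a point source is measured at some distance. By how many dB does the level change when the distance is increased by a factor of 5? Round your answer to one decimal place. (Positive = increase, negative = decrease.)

-14.0 dB

A point source loses 6 dB per doubling of distance; generally ΔL = −20·log₁₀(r₂/r₁).
ΔL = −20·log₁₀(5) = -13.98 dB.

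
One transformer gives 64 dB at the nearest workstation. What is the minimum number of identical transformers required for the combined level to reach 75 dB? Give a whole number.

13

N identical sources give L₁ + 10·log₁₀ N, so require 10·log₁₀ N ≥ 75 − 64 = 11.0 dB.
N ≥ 10^(11.0/10) = 12.589, so N = 13.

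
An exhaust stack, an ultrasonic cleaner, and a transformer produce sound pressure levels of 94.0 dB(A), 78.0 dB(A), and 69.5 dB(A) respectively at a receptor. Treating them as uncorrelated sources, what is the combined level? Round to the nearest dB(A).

94 dB(A)

For uncorrelated sources the intensities add, so convert each level to linear form, sum, and take 10·log₁₀ of the total.
Σ 10^(L/10) = 10^(94.0/10) + 10^(78.0/10) + 10^(69.5/10) = 2.584e+09.
L_total = 10·log₁₀(2.584e+09) = 94.12 dB(A).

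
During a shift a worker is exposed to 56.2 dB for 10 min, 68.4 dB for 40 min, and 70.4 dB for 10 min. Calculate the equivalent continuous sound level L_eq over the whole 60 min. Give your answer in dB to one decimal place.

L_eq = 10·log₁₀[(1/T)·Σ tᵢ·10^(Lᵢ/10)] with T = 60 min.
Σ tᵢ·10^(Lᵢ/10) = 10·10^(56.2/10) + 40·10^(68.4/10) + 10·10^(70.4/10) = 3.905e+08.
L_eq = 10·log₁₀(3.905e+08/60) = 68.14 dB.

68.1 dB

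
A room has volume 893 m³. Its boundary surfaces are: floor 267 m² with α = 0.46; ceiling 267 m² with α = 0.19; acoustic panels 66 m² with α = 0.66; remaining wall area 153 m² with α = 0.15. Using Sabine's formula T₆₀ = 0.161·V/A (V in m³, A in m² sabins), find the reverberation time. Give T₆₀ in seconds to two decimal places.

Total absorption A = 267·0.46 + 267·0.19 + 66·0.66 + 153·0.15 = 240.06 m² sabins.
T₆₀ = 0.161·V/A = 0.161·893/240.06 = 0.599 s.

0.60 s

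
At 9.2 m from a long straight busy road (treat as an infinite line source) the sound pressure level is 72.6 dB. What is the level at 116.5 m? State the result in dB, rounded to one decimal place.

Cylindrical spreading from a line source gives a 10·log₁₀(r₂/r₁) drop.
L₂ = 72.6 − 10·log₁₀(116.5/9.2) = 72.6 − 11.025 = 61.57 dB.

61.6 dB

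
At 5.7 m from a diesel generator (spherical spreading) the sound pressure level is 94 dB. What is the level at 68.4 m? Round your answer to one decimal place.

72.4 dB

Spherical spreading from a point source gives a 20·log₁₀(r₂/r₁) drop.
L₂ = 94 − 20·log₁₀(68.4/5.7) = 94 − 21.584 = 72.42 dB.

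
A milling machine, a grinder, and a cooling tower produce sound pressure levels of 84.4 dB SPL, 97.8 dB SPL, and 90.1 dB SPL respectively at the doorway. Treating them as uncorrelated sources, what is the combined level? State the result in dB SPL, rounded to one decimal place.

98.6 dB SPL

For uncorrelated sources the intensities add, so convert each level to linear form, sum, and take 10·log₁₀ of the total.
Σ 10^(L/10) = 10^(84.4/10) + 10^(97.8/10) + 10^(90.1/10) = 7.324e+09.
L_total = 10·log₁₀(7.324e+09) = 98.65 dB SPL.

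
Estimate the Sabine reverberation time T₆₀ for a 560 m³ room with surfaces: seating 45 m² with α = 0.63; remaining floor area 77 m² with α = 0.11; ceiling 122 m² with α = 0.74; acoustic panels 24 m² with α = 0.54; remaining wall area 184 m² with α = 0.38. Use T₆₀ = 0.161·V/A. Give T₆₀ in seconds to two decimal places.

A = Σ Sᵢαᵢ = 45·0.63 + 77·0.11 + 122·0.74 + 24·0.54 + 184·0.38 = 209.98 m².
T₆₀ = 0.161·V/A = 0.161·560/209.98 = 0.429 s.

0.43 s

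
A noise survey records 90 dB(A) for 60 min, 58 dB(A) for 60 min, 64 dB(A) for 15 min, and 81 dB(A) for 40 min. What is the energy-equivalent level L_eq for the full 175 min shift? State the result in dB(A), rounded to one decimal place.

L_eq = 10·log₁₀[(1/T)·Σ tᵢ·10^(Lᵢ/10)] with T = 175 min.
Σ tᵢ·10^(Lᵢ/10) = 60·10^(90/10) + 60·10^(58/10) + 15·10^(64/10) + 40·10^(81/10) = 6.511e+10.
L_eq = 10·log₁₀(6.511e+10/175) = 85.71 dB(A).

85.7 dB(A)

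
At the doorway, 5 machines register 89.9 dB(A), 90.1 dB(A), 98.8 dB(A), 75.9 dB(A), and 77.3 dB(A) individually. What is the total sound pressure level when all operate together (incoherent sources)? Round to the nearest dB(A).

For uncorrelated sources the intensities add, so convert each level to linear form, sum, and take 10·log₁₀ of the total.
Σ 10^(L/10) = 10^(89.9/10) + 10^(90.1/10) + 10^(98.8/10) + 10^(75.9/10) + 10^(77.3/10) = 9.679e+09.
L_total = 10·log₁₀(9.679e+09) = 99.86 dB(A).

100 dB(A)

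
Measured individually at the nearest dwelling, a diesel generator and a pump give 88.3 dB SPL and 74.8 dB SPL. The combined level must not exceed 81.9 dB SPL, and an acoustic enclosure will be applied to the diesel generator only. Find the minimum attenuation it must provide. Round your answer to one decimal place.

The untreated sources together contribute 10^(74.8/10) = 3.020e+07, i.e. 74.80 dB SPL.
To meet 81.9 dB SPL overall, the treated diesel generator may contribute at most 10^(81.9/10) − 3.020e+07 = 1.247e+08, i.e. 80.96 dB SPL.
So the diesel generator must be reduced from 88.3 to 80.96 dB SPL: IL = 7.34 dB.

7.3 dB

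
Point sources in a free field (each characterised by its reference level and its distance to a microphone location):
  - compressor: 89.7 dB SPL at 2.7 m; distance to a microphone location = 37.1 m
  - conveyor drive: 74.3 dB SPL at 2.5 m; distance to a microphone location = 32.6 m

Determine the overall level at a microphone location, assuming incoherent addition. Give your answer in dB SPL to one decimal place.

67.1 dB SPL

Propagate each source to the receiver with L = L_ref − 20·log₁₀(r/r_ref), then add intensities.
compressor: 89.7 − 20·log₁₀(37.1/2.7) = 89.7 − 22.76 = 66.94 dB SPL.
conveyor drive: 74.3 − 20·log₁₀(32.6/2.5) = 74.3 − 22.31 = 51.99 dB SPL.
Σ 10^(L/10) = 5.101e+06 → L_total = 10·log₁₀(5.101e+06) = 67.08 dB SPL.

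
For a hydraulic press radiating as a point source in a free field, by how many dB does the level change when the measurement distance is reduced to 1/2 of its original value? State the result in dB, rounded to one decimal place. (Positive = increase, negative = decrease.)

+6.0 dB

A point source loses 6 dB per doubling of distance; generally ΔL = −20·log₁₀(r₂/r₁).
ΔL = −20·log₁₀(0.5) = +6.02 dB.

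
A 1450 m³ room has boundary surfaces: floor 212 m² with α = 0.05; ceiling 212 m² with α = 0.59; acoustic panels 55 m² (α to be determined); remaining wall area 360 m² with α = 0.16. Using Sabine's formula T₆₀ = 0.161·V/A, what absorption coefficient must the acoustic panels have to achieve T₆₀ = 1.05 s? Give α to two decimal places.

From T₆₀ = 0.161·V/A, the target T₆₀ = 1.05 s needs A = 0.161·1450/1.05 = 222.33 m².
Absorption from the other surfaces = 212·0.05 + 212·0.59 + 360·0.16 = 193.28 m², so the acoustic panels must supply 29.05 m² over 55 m².
α = 29.05/55 = 0.528.

0.53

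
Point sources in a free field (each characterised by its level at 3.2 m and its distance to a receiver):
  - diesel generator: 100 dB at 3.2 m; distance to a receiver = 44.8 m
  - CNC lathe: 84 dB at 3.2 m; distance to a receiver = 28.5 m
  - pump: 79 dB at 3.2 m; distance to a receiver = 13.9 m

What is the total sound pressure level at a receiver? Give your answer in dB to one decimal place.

77.7 dB

Apply inverse-square spreading to bring every level to the receiver, then sum 10^(L/10).
diesel generator: 100 − 20·log₁₀(44.8/3.2) = 100 − 22.92 = 77.08 dB.
CNC lathe: 84 − 20·log₁₀(28.5/3.2) = 84 − 18.99 = 65.01 dB.
pump: 79 − 20·log₁₀(13.9/3.2) = 79 − 12.76 = 66.24 dB.
Σ 10^(L/10) = 5.840e+07 → L_total = 10·log₁₀(5.840e+07) = 77.66 dB.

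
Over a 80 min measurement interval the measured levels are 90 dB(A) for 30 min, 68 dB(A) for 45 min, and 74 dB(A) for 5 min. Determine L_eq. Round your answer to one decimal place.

The energy average is taken in the linear domain: L_eq = 10·log₁₀[(Σ tᵢ·10^(Lᵢ/10))/T], T = 80 min.
Σ tᵢ·10^(Lᵢ/10) = 30·10^(90/10) + 45·10^(68/10) + 5·10^(74/10) = 3.041e+10.
L_eq = 10·log₁₀(3.041e+10/80) = 85.80 dB(A).

85.8 dB(A)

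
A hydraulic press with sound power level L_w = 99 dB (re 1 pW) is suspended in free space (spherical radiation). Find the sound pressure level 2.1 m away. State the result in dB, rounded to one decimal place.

L_p = L_w − 10·log₁₀(4π·r²) with r = 2.1 m.
4π·r² = 55.42 m², 10·log₁₀ of that is 17.436 dB.
L_p = 99 − 17.436 = 81.56 dB.

81.6 dB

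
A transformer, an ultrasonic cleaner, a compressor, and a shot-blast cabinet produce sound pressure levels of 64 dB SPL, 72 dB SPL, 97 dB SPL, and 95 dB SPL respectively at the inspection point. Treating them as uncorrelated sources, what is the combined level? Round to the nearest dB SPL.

For uncorrelated sources the intensities add, so convert each level to linear form, sum, and take 10·log₁₀ of the total.
Σ 10^(L/10) = 10^(64/10) + 10^(72/10) + 10^(97/10) + 10^(95/10) = 8.193e+09.
L_total = 10·log₁₀(8.193e+09) = 99.13 dB SPL.

99 dB SPL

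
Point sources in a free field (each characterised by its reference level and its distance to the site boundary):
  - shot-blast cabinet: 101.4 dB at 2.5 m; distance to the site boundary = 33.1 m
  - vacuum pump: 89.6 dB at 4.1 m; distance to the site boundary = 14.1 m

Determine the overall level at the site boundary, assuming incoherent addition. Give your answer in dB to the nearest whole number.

82 dB

First find each source's level at the receiver (point-source: −20·log₁₀(r/r_ref)), then combine on an intensity basis.
shot-blast cabinet: 101.4 − 20·log₁₀(33.1/2.5) = 101.4 − 22.44 = 78.96 dB.
vacuum pump: 89.6 − 20·log₁₀(14.1/4.1) = 89.6 − 10.73 = 78.87 dB.
Σ 10^(L/10) = 1.559e+08 → L_total = 10·log₁₀(1.559e+08) = 81.93 dB.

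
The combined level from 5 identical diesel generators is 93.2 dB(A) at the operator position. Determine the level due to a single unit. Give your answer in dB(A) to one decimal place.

Dividing the total intensity by 5 lowers the level by 10·log₁₀ 5 = 6.990 dB: L₁ = 93.2 − 6.990.

86.2 dB(A)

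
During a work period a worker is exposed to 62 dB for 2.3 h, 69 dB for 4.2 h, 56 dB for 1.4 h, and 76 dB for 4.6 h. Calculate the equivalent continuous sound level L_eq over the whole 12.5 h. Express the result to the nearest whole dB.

72 dB

L_eq = 10·log₁₀[(1/T)·Σ tᵢ·10^(Lᵢ/10)] with T = 12.5 h.
Σ tᵢ·10^(Lᵢ/10) = 2.3·10^(62/10) + 4.2·10^(69/10) + 1.4·10^(56/10) + 4.6·10^(76/10) = 2.207e+08.
L_eq = 10·log₁₀(2.207e+08/12.5) = 72.47 dB.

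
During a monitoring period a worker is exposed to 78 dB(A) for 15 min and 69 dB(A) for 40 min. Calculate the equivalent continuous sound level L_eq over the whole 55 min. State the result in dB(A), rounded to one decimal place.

73.6 dB(A)

L_eq = 10·log₁₀[(1/T)·Σ tᵢ·10^(Lᵢ/10)] with T = 55 min.
Σ tᵢ·10^(Lᵢ/10) = 15·10^(78/10) + 40·10^(69/10) = 1.264e+09.
L_eq = 10·log₁₀(1.264e+09/55) = 73.61 dB(A).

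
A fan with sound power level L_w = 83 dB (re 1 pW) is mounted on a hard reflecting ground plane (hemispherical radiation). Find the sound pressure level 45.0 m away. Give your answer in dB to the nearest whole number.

L_p = L_w − 10·log₁₀(2π·r²) with r = 45.0 m.
2π·r² = 1.272e+04 m², 10·log₁₀ of that is 41.046 dB.
L_p = 83 − 41.046 = 41.95 dB.

42 dB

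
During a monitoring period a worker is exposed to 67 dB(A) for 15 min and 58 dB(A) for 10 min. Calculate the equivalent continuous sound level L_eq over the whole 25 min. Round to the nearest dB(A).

The energy average is taken in the linear domain: L_eq = 10·log₁₀[(Σ tᵢ·10^(Lᵢ/10))/T], T = 25 min.
Σ tᵢ·10^(Lᵢ/10) = 15·10^(67/10) + 10·10^(58/10) = 8.149e+07.
L_eq = 10·log₁₀(8.149e+07/25) = 65.13 dB(A).

65 dB(A)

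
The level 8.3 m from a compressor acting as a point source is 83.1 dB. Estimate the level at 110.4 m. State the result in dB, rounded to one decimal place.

60.6 dB

Spherical spreading from a point source gives a 20·log₁₀(r₂/r₁) drop.
L₂ = 83.1 − 20·log₁₀(110.4/8.3) = 83.1 − 22.478 = 60.62 dB.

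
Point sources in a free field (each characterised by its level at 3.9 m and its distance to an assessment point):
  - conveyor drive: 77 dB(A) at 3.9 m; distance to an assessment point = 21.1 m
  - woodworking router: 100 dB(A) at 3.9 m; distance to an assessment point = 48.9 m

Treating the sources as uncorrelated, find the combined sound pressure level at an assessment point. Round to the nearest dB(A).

Propagate each source to the receiver with L = L_ref − 20·log₁₀(r/r_ref), then add intensities.
conveyor drive: 77 − 20·log₁₀(21.1/3.9) = 77 − 14.66 = 62.34 dB(A).
woodworking router: 100 − 20·log₁₀(48.9/3.9) = 100 − 21.96 = 78.04 dB(A).
Σ 10^(L/10) = 6.532e+07 → L_total = 10·log₁₀(6.532e+07) = 78.15 dB(A).

78 dB(A)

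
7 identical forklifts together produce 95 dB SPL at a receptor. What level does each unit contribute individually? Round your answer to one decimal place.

7 equal contributions raise the level by 10·log₁₀ 7 = 8.451 dB, so each unit alone gives 95 − 8.451.

86.5 dB SPL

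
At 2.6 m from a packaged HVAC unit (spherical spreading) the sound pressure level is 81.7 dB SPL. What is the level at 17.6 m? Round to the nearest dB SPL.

Point-source attenuation: ΔL = 20·log₁₀(r₂/r₁) = 20·log₁₀(17.6/2.6) = 16.611 dB.
L₂ = 81.7 − 20·log₁₀(17.6/2.6) = 81.7 − 16.611 = 65.09 dB SPL.

65 dB SPL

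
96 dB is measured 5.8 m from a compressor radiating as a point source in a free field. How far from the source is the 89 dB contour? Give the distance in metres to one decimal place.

13.0 m

The 7.0 dB drop corresponds to a distance ratio of 10^(7.0/20) for a point source.
r₂ = 5.8·10^((96−89)/20) = 5.8·10^(7.0/20) = 12.98 m.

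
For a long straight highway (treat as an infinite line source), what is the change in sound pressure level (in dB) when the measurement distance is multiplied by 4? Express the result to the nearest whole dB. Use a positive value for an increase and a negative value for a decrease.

-6 dB

Line-source spreading: ΔL = −10·log₁₀(r₂/r₁).
ΔL = −10·log₁₀(4) = -6.02 dB.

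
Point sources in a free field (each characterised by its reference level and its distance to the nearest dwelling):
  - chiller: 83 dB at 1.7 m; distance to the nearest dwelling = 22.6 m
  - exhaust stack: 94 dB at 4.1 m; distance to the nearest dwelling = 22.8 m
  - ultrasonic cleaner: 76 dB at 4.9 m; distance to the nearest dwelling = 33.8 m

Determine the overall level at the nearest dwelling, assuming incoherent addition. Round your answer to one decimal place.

79.2 dB

Apply inverse-square spreading to bring every level to the receiver, then sum 10^(L/10).
chiller: 83 − 20·log₁₀(22.6/1.7) = 83 − 22.47 = 60.53 dB.
exhaust stack: 94 − 20·log₁₀(22.8/4.1) = 94 − 14.90 = 79.10 dB.
ultrasonic cleaner: 76 − 20·log₁₀(33.8/4.9) = 76 − 16.77 = 59.23 dB.
Σ 10^(L/10) = 8.319e+07 → L_total = 10·log₁₀(8.319e+07) = 79.20 dB.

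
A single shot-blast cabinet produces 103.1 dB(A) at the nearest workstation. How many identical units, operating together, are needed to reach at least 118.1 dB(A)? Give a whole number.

32

The shortfall is 118.1 − 103.1 = 15.0 dB, and N units add 10·log₁₀ N, so need 10·log₁₀ N ≥ 15.0.
N ≥ 10^(15.0/10) = 31.623, so N = 32.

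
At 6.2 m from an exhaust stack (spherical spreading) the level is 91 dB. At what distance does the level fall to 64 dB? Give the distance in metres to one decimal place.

The 27.0 dB drop corresponds to a distance ratio of 10^(27.0/20) for a point source.
r₂ = 6.2·10^((91−64)/20) = 6.2·10^(27.0/20) = 138.80 m.

138.8 m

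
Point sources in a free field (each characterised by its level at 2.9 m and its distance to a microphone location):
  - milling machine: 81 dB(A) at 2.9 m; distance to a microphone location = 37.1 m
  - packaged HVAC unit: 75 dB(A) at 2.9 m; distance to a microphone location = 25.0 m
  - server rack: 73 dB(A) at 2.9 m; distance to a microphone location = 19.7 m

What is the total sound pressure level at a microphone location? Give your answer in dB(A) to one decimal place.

First find each source's level at the receiver (point-source: −20·log₁₀(r/r_ref)), then combine on an intensity basis.
milling machine: 81 − 20·log₁₀(37.1/2.9) = 81 − 22.14 = 58.86 dB(A).
packaged HVAC unit: 75 − 20·log₁₀(25.0/2.9) = 75 − 18.71 = 56.29 dB(A).
server rack: 73 − 20·log₁₀(19.7/2.9) = 73 − 16.64 = 56.36 dB(A).
Σ 10^(L/10) = 1.627e+06 → L_total = 10·log₁₀(1.627e+06) = 62.11 dB(A).

62.1 dB(A)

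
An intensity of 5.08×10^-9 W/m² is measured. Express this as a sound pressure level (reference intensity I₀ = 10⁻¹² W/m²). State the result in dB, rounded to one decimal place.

37.1 dB

L = 10·log₁₀(I/I₀) = 10·log₁₀(5.08×10^-9/10⁻¹²) = 10·log₁₀(5.08×10^3).
L = 10·(0.7059 + 3) = 37.06 dB.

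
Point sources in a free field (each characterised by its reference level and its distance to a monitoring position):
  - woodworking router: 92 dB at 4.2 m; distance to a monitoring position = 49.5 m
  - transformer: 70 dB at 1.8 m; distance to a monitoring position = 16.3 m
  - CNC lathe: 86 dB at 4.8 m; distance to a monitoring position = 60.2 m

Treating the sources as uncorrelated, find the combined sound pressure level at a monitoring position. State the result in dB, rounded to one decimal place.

First find each source's level at the receiver (point-source: −20·log₁₀(r/r_ref)), then combine on an intensity basis.
woodworking router: 92 − 20·log₁₀(49.5/4.2) = 92 − 21.43 = 70.57 dB.
transformer: 70 − 20·log₁₀(16.3/1.8) = 70 − 19.14 = 50.86 dB.
CNC lathe: 86 − 20·log₁₀(60.2/4.8) = 86 − 21.97 = 64.03 dB.
Σ 10^(L/10) = 1.406e+07 → L_total = 10·log₁₀(1.406e+07) = 71.48 dB.

71.5 dB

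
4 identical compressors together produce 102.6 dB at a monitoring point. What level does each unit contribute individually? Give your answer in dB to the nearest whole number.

4 equal contributions raise the level by 10·log₁₀ 4 = 6.021 dB, so each unit alone gives 102.6 − 6.021.

97 dB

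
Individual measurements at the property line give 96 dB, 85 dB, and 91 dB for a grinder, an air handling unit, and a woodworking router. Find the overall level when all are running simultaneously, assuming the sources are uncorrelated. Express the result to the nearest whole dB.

97 dB

For uncorrelated sources the intensities add, so convert each level to linear form, sum, and take 10·log₁₀ of the total.
Σ 10^(L/10) = 10^(96/10) + 10^(85/10) + 10^(91/10) = 5.556e+09.
L_total = 10·log₁₀(5.556e+09) = 97.45 dB.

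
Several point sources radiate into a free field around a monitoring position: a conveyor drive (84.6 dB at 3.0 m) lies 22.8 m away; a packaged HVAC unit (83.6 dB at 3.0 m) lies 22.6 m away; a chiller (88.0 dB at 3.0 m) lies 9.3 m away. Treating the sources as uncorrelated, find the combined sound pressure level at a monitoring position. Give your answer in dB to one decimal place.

78.7 dB

Apply inverse-square spreading to bring every level to the receiver, then sum 10^(L/10).
conveyor drive: 84.6 − 20·log₁₀(22.8/3.0) = 84.6 − 17.62 = 66.98 dB.
packaged HVAC unit: 83.6 − 20·log₁₀(22.6/3.0) = 83.6 − 17.54 = 66.06 dB.
chiller: 88.0 − 20·log₁₀(9.3/3.0) = 88.0 − 9.83 = 78.17 dB.
Σ 10^(L/10) = 7.469e+07 → L_total = 10·log₁₀(7.469e+07) = 78.73 dB.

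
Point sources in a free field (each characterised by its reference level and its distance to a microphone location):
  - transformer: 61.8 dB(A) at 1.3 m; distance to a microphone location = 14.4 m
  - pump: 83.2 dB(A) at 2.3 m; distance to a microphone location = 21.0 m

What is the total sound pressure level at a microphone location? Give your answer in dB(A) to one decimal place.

First find each source's level at the receiver (point-source: −20·log₁₀(r/r_ref)), then combine on an intensity basis.
transformer: 61.8 − 20·log₁₀(14.4/1.3) = 61.8 − 20.89 = 40.91 dB(A).
pump: 83.2 − 20·log₁₀(21.0/2.3) = 83.2 − 19.21 = 63.99 dB(A).
Σ 10^(L/10) = 2.519e+06 → L_total = 10·log₁₀(2.519e+06) = 64.01 dB(A).

64.0 dB(A)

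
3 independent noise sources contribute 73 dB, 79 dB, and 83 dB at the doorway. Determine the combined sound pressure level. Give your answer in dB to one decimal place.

84.8 dB

For uncorrelated sources the intensities add, so convert each level to linear form, sum, and take 10·log₁₀ of the total.
Σ 10^(L/10) = 10^(73/10) + 10^(79/10) + 10^(83/10) = 2.989e+08.
L_total = 10·log₁₀(2.989e+08) = 84.76 dB.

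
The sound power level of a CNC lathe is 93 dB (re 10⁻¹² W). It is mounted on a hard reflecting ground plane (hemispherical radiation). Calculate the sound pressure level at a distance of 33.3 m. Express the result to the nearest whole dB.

L_p = L_w − 10·log₁₀(2π·r²) with r = 33.3 m.
2π·r² = 6967 m², 10·log₁₀ of that is 38.431 dB.
L_p = 93 − 38.431 = 54.57 dB.

55 dB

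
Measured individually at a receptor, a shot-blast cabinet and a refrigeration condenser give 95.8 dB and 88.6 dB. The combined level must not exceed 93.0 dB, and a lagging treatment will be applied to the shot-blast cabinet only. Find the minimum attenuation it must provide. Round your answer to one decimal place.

Fixed contribution from the other source: Σ 10^(L/10) = 10^(88.6/10) = 7.244e+08 (88.60 dB).
To meet 93.0 dB overall, the treated shot-blast cabinet may contribute at most 10^(93.0/10) − 7.244e+08 = 1.271e+09, i.e. 91.04 dB.
Required insertion loss = 95.8 − 91.04 = 4.76 dB.

4.8 dB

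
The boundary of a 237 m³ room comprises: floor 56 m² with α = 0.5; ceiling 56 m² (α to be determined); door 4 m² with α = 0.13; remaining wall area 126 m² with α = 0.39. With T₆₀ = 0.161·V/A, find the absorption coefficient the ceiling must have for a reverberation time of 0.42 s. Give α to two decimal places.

A = 0.161·V/T₆₀ = 0.161·237/0.42 = 90.85 m² sabins.
Absorption from the other surfaces = 56·0.5 + 4·0.13 + 126·0.39 = 77.66 m², so the ceiling must supply 13.19 m² over 56 m².
α = 13.19/56 = 0.236.

0.24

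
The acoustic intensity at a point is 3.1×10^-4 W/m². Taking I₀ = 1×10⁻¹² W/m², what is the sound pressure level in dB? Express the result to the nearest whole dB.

85 dB

L = 10·log₁₀(I/I₀) = 10·log₁₀(3.1×10^-4/10⁻¹²) = 10·log₁₀(3.1×10^8).
L = 10·(0.4914 + 8) = 84.91 dB.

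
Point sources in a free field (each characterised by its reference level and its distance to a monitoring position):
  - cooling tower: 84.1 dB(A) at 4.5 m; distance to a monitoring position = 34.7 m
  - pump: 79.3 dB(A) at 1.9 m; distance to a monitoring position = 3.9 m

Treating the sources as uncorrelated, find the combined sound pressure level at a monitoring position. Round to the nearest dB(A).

Apply inverse-square spreading to bring every level to the receiver, then sum 10^(L/10).
cooling tower: 84.1 − 20·log₁₀(34.7/4.5) = 84.1 − 17.74 = 66.36 dB(A).
pump: 79.3 − 20·log₁₀(3.9/1.9) = 79.3 − 6.25 = 73.05 dB(A).
Σ 10^(L/10) = 2.452e+07 → L_total = 10·log₁₀(2.452e+07) = 73.90 dB(A).

74 dB(A)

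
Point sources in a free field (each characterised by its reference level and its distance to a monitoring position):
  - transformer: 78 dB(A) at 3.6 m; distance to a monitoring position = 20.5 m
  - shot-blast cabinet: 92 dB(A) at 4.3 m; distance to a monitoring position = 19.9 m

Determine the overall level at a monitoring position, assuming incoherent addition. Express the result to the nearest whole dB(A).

First find each source's level at the receiver (point-source: −20·log₁₀(r/r_ref)), then combine on an intensity basis.
transformer: 78 − 20·log₁₀(20.5/3.6) = 78 − 15.11 = 62.89 dB(A).
shot-blast cabinet: 92 − 20·log₁₀(19.9/4.3) = 92 − 13.31 = 78.69 dB(A).
Σ 10^(L/10) = 7.595e+07 → L_total = 10·log₁₀(7.595e+07) = 78.81 dB(A).

79 dB(A)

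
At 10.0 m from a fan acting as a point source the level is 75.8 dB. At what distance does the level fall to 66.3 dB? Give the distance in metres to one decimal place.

29.9 m

The 9.5 dB drop corresponds to a distance ratio of 10^(9.5/20) for a point source.
r₂ = 10.0·10^((75.8−66.3)/20) = 10.0·10^(9.5/20) = 29.85 m.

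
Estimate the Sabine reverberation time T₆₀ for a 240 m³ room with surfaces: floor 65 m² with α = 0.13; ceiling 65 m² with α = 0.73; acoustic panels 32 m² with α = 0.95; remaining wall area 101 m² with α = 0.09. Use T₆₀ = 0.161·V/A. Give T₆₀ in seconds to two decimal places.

0.41 s

Summing Sᵢαᵢ: 65·0.13 + 65·0.73 + 32·0.95 + 101·0.09 = 95.39 m².
T₆₀ = 0.161 × 240 / 95.39 = 0.405 s.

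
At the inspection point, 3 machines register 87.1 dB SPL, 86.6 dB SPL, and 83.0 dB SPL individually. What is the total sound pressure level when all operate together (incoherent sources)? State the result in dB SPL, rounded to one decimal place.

Incoherent sources combine by intensity addition: L_total = 10·log₁₀(Σ 10^(L_i/10)).
Σ 10^(L/10) = 10^(87.1/10) + 10^(86.6/10) + 10^(83.0/10) = 1.169e+09.
L_total = 10·log₁₀(1.169e+09) = 90.68 dB SPL.

90.7 dB SPL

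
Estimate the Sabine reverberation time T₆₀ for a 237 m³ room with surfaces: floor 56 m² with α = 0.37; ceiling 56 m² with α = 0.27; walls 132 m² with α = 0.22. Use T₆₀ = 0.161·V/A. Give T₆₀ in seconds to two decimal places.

0.59 s

Total absorption A = 56·0.37 + 56·0.27 + 132·0.22 = 64.88 m² sabins.
T₆₀ = 0.161 × 237 / 64.88 = 0.588 s.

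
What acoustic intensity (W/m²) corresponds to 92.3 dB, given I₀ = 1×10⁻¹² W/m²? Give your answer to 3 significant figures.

0.00170 W/m²

I/I₀ = 10^(92.3/10) = 1.698e+09, so I = 1.698e+09 × 10⁻¹² W/m².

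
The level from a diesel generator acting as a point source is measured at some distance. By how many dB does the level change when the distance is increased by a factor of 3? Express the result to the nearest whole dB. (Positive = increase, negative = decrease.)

-10 dB

A point source loses 6 dB per doubling of distance; generally ΔL = −20·log₁₀(r₂/r₁).
ΔL = −20·log₁₀(3) = -9.54 dB.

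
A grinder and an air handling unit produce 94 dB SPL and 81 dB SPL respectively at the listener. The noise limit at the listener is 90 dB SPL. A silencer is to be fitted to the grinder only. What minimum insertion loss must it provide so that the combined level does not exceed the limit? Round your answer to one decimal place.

Everything except the grinder sums to 10^(81/10) = 1.259e+08 in linear terms, 81.00 dB SPL.
The limit corresponds to 10^(90/10) = 1.000e+09; subtracting the fixed part leaves 8.741e+08 for the grinder, i.e. 89.42 dB SPL.
Required insertion loss = 94 − 89.42 = 4.58 dB.

4.6 dB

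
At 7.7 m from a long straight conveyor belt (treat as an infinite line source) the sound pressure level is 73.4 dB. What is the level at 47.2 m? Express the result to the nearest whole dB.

Cylindrical spreading from a line source gives a 10·log₁₀(r₂/r₁) drop.
L₂ = 73.4 − 10·log₁₀(47.2/7.7) = 73.4 − 7.875 = 65.53 dB.

66 dB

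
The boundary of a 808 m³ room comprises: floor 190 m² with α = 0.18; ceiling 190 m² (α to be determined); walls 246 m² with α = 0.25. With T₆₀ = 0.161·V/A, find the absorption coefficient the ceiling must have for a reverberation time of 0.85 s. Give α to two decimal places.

From T₆₀ = 0.161·V/A, the target T₆₀ = 0.85 s needs A = 0.161·808/0.85 = 153.04 m².
Absorption from the other surfaces = 190·0.18 + 246·0.25 = 95.70 m², so the ceiling must supply 57.34 m² over 190 m².
α = 57.34/190 = 0.302.

0.30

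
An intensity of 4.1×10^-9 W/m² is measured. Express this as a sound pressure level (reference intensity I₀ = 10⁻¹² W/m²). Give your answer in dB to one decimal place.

L = 10·log₁₀(I/I₀) = 10·log₁₀(4.1×10^-9/10⁻¹²) = 10·log₁₀(4.1×10^3).
L = 10·(0.6128 + 3) = 36.13 dB.

36.1 dB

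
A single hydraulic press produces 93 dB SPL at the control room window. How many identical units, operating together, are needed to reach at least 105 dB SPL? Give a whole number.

16

The shortfall is 105 − 93 = 12.0 dB, and N units add 10·log₁₀ N, so need 10·log₁₀ N ≥ 12.0.
N ≥ 10^(12.0/10) = 15.849, so N = 16.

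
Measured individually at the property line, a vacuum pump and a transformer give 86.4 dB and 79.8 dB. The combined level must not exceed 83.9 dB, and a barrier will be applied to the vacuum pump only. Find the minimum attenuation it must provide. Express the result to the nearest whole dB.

The untreated sources together contribute 10^(79.8/10) = 9.550e+07, i.e. 79.80 dB.
To meet 83.9 dB overall, the treated vacuum pump may contribute at most 10^(83.9/10) − 9.550e+07 = 1.500e+08, i.e. 81.76 dB.
So the vacuum pump must be reduced from 86.4 to 81.76 dB: IL = 4.64 dB.

5 dB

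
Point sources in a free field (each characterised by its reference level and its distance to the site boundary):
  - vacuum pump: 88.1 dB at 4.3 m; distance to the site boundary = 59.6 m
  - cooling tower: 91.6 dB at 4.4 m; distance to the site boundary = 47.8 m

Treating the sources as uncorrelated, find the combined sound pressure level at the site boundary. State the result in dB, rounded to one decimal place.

71.9 dB

Apply inverse-square spreading to bring every level to the receiver, then sum 10^(L/10).
vacuum pump: 88.1 − 20·log₁₀(59.6/4.3) = 88.1 − 22.84 = 65.26 dB.
cooling tower: 91.6 − 20·log₁₀(47.8/4.4) = 91.6 − 20.72 = 70.88 dB.
Σ 10^(L/10) = 1.561e+07 → L_total = 10·log₁₀(1.561e+07) = 71.93 dB.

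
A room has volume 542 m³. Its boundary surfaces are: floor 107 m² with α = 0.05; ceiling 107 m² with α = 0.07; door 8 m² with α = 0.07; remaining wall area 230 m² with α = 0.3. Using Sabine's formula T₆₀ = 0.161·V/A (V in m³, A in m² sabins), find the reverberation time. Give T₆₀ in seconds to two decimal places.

1.06 s

A = Σ Sᵢαᵢ = 107·0.05 + 107·0.07 + 8·0.07 + 230·0.3 = 82.40 m².
T₆₀ = 0.161·V/A = 0.161·542/82.40 = 1.059 s.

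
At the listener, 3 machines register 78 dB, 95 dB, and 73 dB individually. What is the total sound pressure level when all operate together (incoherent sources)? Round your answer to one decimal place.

For uncorrelated sources the intensities add, so convert each level to linear form, sum, and take 10·log₁₀ of the total.
Σ 10^(L/10) = 10^(78/10) + 10^(95/10) + 10^(73/10) = 3.245e+09.
L_total = 10·log₁₀(3.245e+09) = 95.11 dB.

95.1 dB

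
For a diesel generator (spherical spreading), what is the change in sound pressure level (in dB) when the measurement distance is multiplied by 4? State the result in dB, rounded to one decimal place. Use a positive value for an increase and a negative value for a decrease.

-12.0 dB

A point source loses 6 dB per doubling of distance; generally ΔL = −20·log₁₀(r₂/r₁).
ΔL = −20·log₁₀(4) = -12.04 dB.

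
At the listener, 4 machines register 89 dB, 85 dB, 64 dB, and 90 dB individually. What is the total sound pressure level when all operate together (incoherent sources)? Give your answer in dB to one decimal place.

93.2 dB

For uncorrelated sources the intensities add, so convert each level to linear form, sum, and take 10·log₁₀ of the total.
Σ 10^(L/10) = 10^(89/10) + 10^(85/10) + 10^(64/10) + 10^(90/10) = 2.113e+09.
L_total = 10·log₁₀(2.113e+09) = 93.25 dB.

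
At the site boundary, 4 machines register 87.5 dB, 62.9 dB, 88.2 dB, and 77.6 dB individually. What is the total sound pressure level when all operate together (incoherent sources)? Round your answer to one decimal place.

91.1 dB

For uncorrelated sources the intensities add, so convert each level to linear form, sum, and take 10·log₁₀ of the total.
Σ 10^(L/10) = 10^(87.5/10) + 10^(62.9/10) + 10^(88.2/10) + 10^(77.6/10) = 1.283e+09.
L_total = 10·log₁₀(1.283e+09) = 91.08 dB.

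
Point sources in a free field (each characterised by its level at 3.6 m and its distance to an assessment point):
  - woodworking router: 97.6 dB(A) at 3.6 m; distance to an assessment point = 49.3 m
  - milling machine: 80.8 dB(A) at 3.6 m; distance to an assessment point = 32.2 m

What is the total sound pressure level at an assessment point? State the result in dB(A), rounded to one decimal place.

75.1 dB(A)

First find each source's level at the receiver (point-source: −20·log₁₀(r/r_ref)), then combine on an intensity basis.
woodworking router: 97.6 − 20·log₁₀(49.3/3.6) = 97.6 − 22.73 = 74.87 dB(A).
milling machine: 80.8 − 20·log₁₀(32.2/3.6) = 80.8 − 19.03 = 61.77 dB(A).
Σ 10^(L/10) = 3.219e+07 → L_total = 10·log₁₀(3.219e+07) = 75.08 dB(A).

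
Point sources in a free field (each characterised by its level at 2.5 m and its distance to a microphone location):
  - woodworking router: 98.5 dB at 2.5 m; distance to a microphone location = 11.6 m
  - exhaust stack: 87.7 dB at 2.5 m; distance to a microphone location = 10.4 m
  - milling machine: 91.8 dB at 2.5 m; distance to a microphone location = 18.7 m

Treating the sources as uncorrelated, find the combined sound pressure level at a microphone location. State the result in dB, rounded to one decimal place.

85.9 dB

Apply inverse-square spreading to bring every level to the receiver, then sum 10^(L/10).
woodworking router: 98.5 − 20·log₁₀(11.6/2.5) = 98.5 − 13.33 = 85.17 dB.
exhaust stack: 87.7 − 20·log₁₀(10.4/2.5) = 87.7 − 12.38 = 75.32 dB.
milling machine: 91.8 − 20·log₁₀(18.7/2.5) = 91.8 − 17.48 = 74.32 dB.
Σ 10^(L/10) = 3.899e+08 → L_total = 10·log₁₀(3.899e+08) = 85.91 dB.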